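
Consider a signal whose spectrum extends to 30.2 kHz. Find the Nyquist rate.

60.4 kHz

Nyquist rate = 2 × 30.2 kHz = 60.4 kHz.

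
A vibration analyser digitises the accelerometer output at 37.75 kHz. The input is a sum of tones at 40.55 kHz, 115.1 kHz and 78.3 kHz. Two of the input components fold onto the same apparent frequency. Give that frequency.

fs/2 = 18.875 kHz.
40.55 kHz mod fs = 2.8 kHz.
2.8 kHz ≤ fs/2 = 18.875 kHz, appears at 2.8 kHz.
115.1 kHz mod fs = 1.85 kHz.
1.85 kHz ≤ fs/2 = 18.875 kHz, appears at 1.85 kHz.
78.3 kHz mod fs = 2.8 kHz.
2.8 kHz ≤ fs/2 = 18.875 kHz, appears at 2.8 kHz.
40.55 kHz and 78.3 kHz both map to 2.8 kHz.

2.8 kHz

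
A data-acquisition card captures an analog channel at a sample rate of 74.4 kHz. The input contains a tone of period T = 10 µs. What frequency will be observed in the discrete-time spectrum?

25.6 kHz

T = 10 µs → f = 1/T = 100 kHz.
100 kHz mod fs = 25.6 kHz.
25.6 kHz ≤ fs/2 = 37.2 kHz, appears at 25.6 kHz.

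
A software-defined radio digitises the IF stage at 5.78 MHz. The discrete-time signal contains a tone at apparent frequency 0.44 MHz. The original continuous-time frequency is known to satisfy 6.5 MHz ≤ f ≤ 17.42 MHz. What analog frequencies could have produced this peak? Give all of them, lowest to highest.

11.12 MHz, 12 MHz, 16.9 MHz

Frequencies that alias to 0.44 MHz are k·fs ± 0.44 MHz for integer k ≥ 0.
k=0: 0.44 MHz.
k=1: 5.34 MHz, 6.22 MHz.
k=2: 11.12 MHz, 12 MHz.
k=3: 16.9 MHz, 17.78 MHz.
k=4: 22.68 MHz, 23.56 MHz.
Within [6.5 MHz, 17.42 MHz]: 11.12 MHz, 12 MHz, 16.9 MHz.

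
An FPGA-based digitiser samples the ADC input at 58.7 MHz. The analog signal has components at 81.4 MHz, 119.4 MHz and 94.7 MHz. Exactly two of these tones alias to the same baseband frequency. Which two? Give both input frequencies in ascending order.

fs/2 = 29.35 MHz.
81.4 MHz mod fs = 22.7 MHz.
22.7 MHz ≤ fs/2 = 29.35 MHz, appears at 22.7 MHz.
119.4 MHz mod fs = 2 MHz.
2 MHz ≤ fs/2 = 29.35 MHz, appears at 2 MHz.
94.7 MHz mod fs = 36 MHz.
36 MHz > fs/2 = 29.35 MHz, folds to fs − 36 MHz = 22.7 MHz.
81.4 MHz and 94.7 MHz both map to 22.7 MHz.

81.4 MHz, 94.7 MHz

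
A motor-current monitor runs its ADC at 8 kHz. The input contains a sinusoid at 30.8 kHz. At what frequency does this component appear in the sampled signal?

30.8 kHz mod fs = 6.8 kHz.
6.8 kHz > fs/2 = 4 kHz, folds to fs − 6.8 kHz = 1.2 kHz.

1.2 kHz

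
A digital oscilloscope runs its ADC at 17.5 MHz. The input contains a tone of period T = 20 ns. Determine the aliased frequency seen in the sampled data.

T = 20 ns → f = 1/T = 50 MHz.
50 MHz mod fs = 15 MHz.
15 MHz > fs/2 = 8.75 MHz, folds to fs − 15 MHz = 2.5 MHz.

2.5 MHz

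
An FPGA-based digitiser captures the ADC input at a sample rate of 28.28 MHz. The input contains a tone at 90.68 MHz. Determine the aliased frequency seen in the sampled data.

90.68 MHz mod fs = 5.84 MHz.
5.84 MHz ≤ fs/2 = 14.14 MHz, appears at 5.84 MHz.

5.84 MHz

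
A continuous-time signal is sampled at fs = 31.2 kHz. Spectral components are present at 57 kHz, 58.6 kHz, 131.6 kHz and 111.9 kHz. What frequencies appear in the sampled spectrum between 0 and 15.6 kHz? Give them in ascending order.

fs/2 = 15.6 kHz.
57 kHz mod fs = 25.8 kHz.
25.8 kHz > fs/2 = 15.6 kHz, folds to fs − 25.8 kHz = 5.4 kHz.
58.6 kHz mod fs = 27.4 kHz.
27.4 kHz > fs/2 = 15.6 kHz, folds to fs − 27.4 kHz = 3.8 kHz.
131.6 kHz mod fs = 6.8 kHz.
6.8 kHz ≤ fs/2 = 15.6 kHz, appears at 6.8 kHz.
111.9 kHz mod fs = 18.3 kHz.
18.3 kHz > fs/2 = 15.6 kHz, folds to fs − 18.3 kHz = 12.9 kHz.
Distinct values: {3.8 kHz, 5.4 kHz, 6.8 kHz, 12.9 kHz}.

3.8 kHz, 5.4 kHz, 6.8 kHz, 12.9 kHz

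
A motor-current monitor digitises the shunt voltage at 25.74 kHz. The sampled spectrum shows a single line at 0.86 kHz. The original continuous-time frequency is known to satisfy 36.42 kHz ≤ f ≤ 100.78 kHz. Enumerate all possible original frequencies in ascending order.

50.62 kHz, 52.34 kHz, 76.36 kHz, 78.08 kHz

Frequencies that alias to 0.86 kHz are k·fs ± 0.86 kHz for integer k ≥ 0.
k=0: 0.86 kHz.
k=1: 24.88 kHz, 26.6 kHz.
k=2: 50.62 kHz, 52.34 kHz.
k=3: 76.36 kHz, 78.08 kHz.
k=4: 102.1 kHz, 103.82 kHz.
Within [36.42 kHz, 100.78 kHz]: 50.62 kHz, 52.34 kHz, 76.36 kHz, 78.08 kHz.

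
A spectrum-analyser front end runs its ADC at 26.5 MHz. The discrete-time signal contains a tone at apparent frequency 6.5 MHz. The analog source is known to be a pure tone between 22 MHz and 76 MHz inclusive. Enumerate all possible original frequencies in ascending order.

Frequencies that alias to 6.5 MHz are k·fs ± 6.5 MHz for integer k ≥ 0.
k=0: 6.5 MHz.
k=1: 20 MHz, 33 MHz.
k=2: 46.5 MHz, 59.5 MHz.
k=3: 73 MHz, 86 MHz.
k=4: 99.5 MHz, 112.5 MHz.
Within [22 MHz, 76 MHz]: 33 MHz, 46.5 MHz, 59.5 MHz, 73 MHz.

33 MHz, 46.5 MHz, 59.5 MHz, 73 MHz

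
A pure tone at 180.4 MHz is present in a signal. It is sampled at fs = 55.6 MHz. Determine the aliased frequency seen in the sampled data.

13.6 MHz

180.4 MHz mod fs = 13.6 MHz.
13.6 MHz ≤ fs/2 = 27.8 MHz, appears at 13.6 MHz.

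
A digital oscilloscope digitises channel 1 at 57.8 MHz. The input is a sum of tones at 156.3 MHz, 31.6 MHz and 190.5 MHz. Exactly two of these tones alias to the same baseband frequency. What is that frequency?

17.1 MHz

fs/2 = 28.9 MHz.
156.3 MHz mod fs = 40.7 MHz.
40.7 MHz > fs/2 = 28.9 MHz, folds to fs − 40.7 MHz = 17.1 MHz.
31.6 MHz > fs/2 = 28.9 MHz, folds to fs − 31.6 MHz = 26.2 MHz.
190.5 MHz mod fs = 17.1 MHz.
17.1 MHz ≤ fs/2 = 28.9 MHz, appears at 17.1 MHz.
156.3 MHz and 190.5 MHz both map to 17.1 MHz.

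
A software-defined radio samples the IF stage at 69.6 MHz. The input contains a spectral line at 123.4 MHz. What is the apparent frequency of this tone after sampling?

15.8 MHz

123.4 MHz mod fs = 53.8 MHz.
53.8 MHz > fs/2 = 34.8 MHz, folds to fs − 53.8 MHz = 15.8 MHz.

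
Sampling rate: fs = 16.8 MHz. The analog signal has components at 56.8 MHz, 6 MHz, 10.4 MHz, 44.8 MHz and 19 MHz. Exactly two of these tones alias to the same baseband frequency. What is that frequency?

fs/2 = 8.4 MHz.
56.8 MHz mod fs = 6.4 MHz.
6.4 MHz ≤ fs/2 = 8.4 MHz, appears at 6.4 MHz.
6 MHz ≤ fs/2 = 8.4 MHz, passes unchanged.
10.4 MHz > fs/2 = 8.4 MHz, folds to fs − 10.4 MHz = 6.4 MHz.
44.8 MHz mod fs = 11.2 MHz.
11.2 MHz > fs/2 = 8.4 MHz, folds to fs − 11.2 MHz = 5.6 MHz.
19 MHz mod fs = 2.2 MHz.
2.2 MHz ≤ fs/2 = 8.4 MHz, appears at 2.2 MHz.
10.4 MHz and 56.8 MHz both map to 6.4 MHz.

6.4 MHz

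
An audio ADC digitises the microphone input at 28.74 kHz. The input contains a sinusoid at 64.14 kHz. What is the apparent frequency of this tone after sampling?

6.66 kHz

64.14 kHz mod fs = 6.66 kHz.
6.66 kHz ≤ fs/2 = 14.37 kHz, appears at 6.66 kHz.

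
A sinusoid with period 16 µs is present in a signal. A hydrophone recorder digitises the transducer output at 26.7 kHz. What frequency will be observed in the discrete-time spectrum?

T = 16 µs → f = 1/T = 62.5 kHz.
62.5 kHz mod fs = 9.1 kHz.
9.1 kHz ≤ fs/2 = 13.35 kHz, appears at 9.1 kHz.

9.1 kHz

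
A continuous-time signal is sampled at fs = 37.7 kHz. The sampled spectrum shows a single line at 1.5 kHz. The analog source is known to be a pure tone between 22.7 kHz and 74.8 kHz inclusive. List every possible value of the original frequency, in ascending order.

36.2 kHz, 39.2 kHz, 73.9 kHz

Frequencies that alias to 1.5 kHz are k·fs ± 1.5 kHz for integer k ≥ 0.
k=0: 1.5 kHz.
k=1: 36.2 kHz, 39.2 kHz.
k=2: 73.9 kHz, 76.9 kHz.
k=3: 111.6 kHz, 114.6 kHz.
Within [22.7 kHz, 74.8 kHz]: 36.2 kHz, 39.2 kHz, 73.9 kHz.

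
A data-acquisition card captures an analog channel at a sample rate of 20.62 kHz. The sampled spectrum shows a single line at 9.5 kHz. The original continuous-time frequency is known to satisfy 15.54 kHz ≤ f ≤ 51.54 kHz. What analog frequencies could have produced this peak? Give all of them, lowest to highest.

30.12 kHz, 31.74 kHz, 50.74 kHz

Frequencies that alias to 9.5 kHz are k·fs ± 9.5 kHz for integer k ≥ 0.
k=0: 9.5 kHz.
k=1: 11.12 kHz, 30.12 kHz.
k=2: 31.74 kHz, 50.74 kHz.
k=3: 52.36 kHz, 71.36 kHz.
Within [15.54 kHz, 51.54 kHz]: 30.12 kHz, 31.74 kHz, 50.74 kHz.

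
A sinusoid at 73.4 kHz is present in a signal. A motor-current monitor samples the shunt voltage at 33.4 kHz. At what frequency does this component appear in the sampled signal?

73.4 kHz mod fs = 6.6 kHz.
6.6 kHz ≤ fs/2 = 16.7 kHz, appears at 6.6 kHz.

6.6 kHz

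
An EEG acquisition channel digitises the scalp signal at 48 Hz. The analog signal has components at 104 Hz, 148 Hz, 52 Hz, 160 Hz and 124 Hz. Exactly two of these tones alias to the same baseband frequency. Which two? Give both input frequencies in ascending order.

fs/2 = 24 Hz.
104 Hz mod fs = 8 Hz.
8 Hz ≤ fs/2 = 24 Hz, appears at 8 Hz.
148 Hz mod fs = 4 Hz.
4 Hz ≤ fs/2 = 24 Hz, appears at 4 Hz.
52 Hz mod fs = 4 Hz.
4 Hz ≤ fs/2 = 24 Hz, appears at 4 Hz.
160 Hz mod fs = 16 Hz.
16 Hz ≤ fs/2 = 24 Hz, appears at 16 Hz.
124 Hz mod fs = 28 Hz.
28 Hz > fs/2 = 24 Hz, folds to fs − 28 Hz = 20 Hz.
52 Hz and 148 Hz both map to 4 Hz.

52 Hz, 148 Hz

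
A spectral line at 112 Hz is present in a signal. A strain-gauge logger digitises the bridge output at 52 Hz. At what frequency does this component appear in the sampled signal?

112 Hz mod fs = 8 Hz.
8 Hz ≤ fs/2 = 26 Hz, appears at 8 Hz.

8 Hz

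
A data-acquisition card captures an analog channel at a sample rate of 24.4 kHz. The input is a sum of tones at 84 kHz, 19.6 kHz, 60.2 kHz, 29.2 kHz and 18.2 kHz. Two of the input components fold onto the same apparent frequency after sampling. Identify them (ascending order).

19.6 kHz, 29.2 kHz

fs/2 = 12.2 kHz.
84 kHz mod fs = 10.8 kHz.
10.8 kHz ≤ fs/2 = 12.2 kHz, appears at 10.8 kHz.
19.6 kHz > fs/2 = 12.2 kHz, folds to fs − 19.6 kHz = 4.8 kHz.
60.2 kHz mod fs = 11.4 kHz.
11.4 kHz ≤ fs/2 = 12.2 kHz, appears at 11.4 kHz.
29.2 kHz mod fs = 4.8 kHz.
4.8 kHz ≤ fs/2 = 12.2 kHz, appears at 4.8 kHz.
18.2 kHz > fs/2 = 12.2 kHz, folds to fs − 18.2 kHz = 6.2 kHz.
19.6 kHz and 29.2 kHz both map to 4.8 kHz.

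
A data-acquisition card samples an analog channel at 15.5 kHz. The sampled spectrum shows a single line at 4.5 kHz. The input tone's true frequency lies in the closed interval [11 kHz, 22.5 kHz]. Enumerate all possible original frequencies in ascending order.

11 kHz, 20 kHz

Frequencies that alias to 4.5 kHz are k·fs ± 4.5 kHz for integer k ≥ 0.
k=0: 4.5 kHz.
k=1: 11 kHz, 20 kHz.
k=2: 26.5 kHz, 35.5 kHz.
Within [11 kHz, 22.5 kHz]: 11 kHz, 20 kHz.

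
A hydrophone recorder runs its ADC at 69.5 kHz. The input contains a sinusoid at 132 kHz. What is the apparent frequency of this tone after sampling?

7 kHz

132 kHz mod fs = 62.5 kHz.
62.5 kHz > fs/2 = 34.75 kHz, folds to fs − 62.5 kHz = 7 kHz.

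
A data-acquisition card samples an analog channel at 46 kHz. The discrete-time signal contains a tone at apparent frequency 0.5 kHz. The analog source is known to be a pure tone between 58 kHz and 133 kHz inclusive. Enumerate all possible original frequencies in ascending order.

91.5 kHz, 92.5 kHz

Frequencies that alias to 0.5 kHz are k·fs ± 0.5 kHz for integer k ≥ 0.
k=0: 0.5 kHz.
k=1: 45.5 kHz, 46.5 kHz.
k=2: 91.5 kHz, 92.5 kHz.
k=3: 137.5 kHz, 138.5 kHz.
Within [58 kHz, 133 kHz]: 91.5 kHz, 92.5 kHz.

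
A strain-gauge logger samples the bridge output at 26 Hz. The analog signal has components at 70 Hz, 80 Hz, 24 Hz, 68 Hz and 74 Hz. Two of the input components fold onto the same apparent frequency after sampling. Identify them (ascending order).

24 Hz, 80 Hz

fs/2 = 13 Hz.
70 Hz mod fs = 18 Hz.
18 Hz > fs/2 = 13 Hz, folds to fs − 18 Hz = 8 Hz.
80 Hz mod fs = 2 Hz.
2 Hz ≤ fs/2 = 13 Hz, appears at 2 Hz.
24 Hz > fs/2 = 13 Hz, folds to fs − 24 Hz = 2 Hz.
68 Hz mod fs = 16 Hz.
16 Hz > fs/2 = 13 Hz, folds to fs − 16 Hz = 10 Hz.
74 Hz mod fs = 22 Hz.
22 Hz > fs/2 = 13 Hz, folds to fs − 22 Hz = 4 Hz.
24 Hz and 80 Hz both map to 2 Hz.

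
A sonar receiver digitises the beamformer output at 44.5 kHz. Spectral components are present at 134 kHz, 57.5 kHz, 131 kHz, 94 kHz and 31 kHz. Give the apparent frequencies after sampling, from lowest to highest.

0.5 kHz, 2.5 kHz, 5 kHz, 13 kHz, 13.5 kHz

fs/2 = 22.25 kHz.
134 kHz mod fs = 0.5 kHz.
0.5 kHz ≤ fs/2 = 22.25 kHz, appears at 0.5 kHz.
57.5 kHz mod fs = 13 kHz.
13 kHz ≤ fs/2 = 22.25 kHz, appears at 13 kHz.
131 kHz mod fs = 42 kHz.
42 kHz > fs/2 = 22.25 kHz, folds to fs − 42 kHz = 2.5 kHz.
94 kHz mod fs = 5 kHz.
5 kHz ≤ fs/2 = 22.25 kHz, appears at 5 kHz.
31 kHz > fs/2 = 22.25 kHz, folds to fs − 31 kHz = 13.5 kHz.
Distinct values: {0.5 kHz, 2.5 kHz, 5 kHz, 13 kHz, 13.5 kHz}.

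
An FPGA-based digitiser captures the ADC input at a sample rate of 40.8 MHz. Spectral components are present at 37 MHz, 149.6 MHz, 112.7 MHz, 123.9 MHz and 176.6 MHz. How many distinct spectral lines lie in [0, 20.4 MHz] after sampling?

fs/2 = 20.4 MHz.
37 MHz > fs/2 = 20.4 MHz, folds to fs − 37 MHz = 3.8 MHz.
149.6 MHz mod fs = 27.2 MHz.
27.2 MHz > fs/2 = 20.4 MHz, folds to fs − 27.2 MHz = 13.6 MHz.
112.7 MHz mod fs = 31.1 MHz.
31.1 MHz > fs/2 = 20.4 MHz, folds to fs − 31.1 MHz = 9.7 MHz.
123.9 MHz mod fs = 1.5 MHz.
1.5 MHz ≤ fs/2 = 20.4 MHz, appears at 1.5 MHz.
176.6 MHz mod fs = 13.4 MHz.
13.4 MHz ≤ fs/2 = 20.4 MHz, appears at 13.4 MHz.
Distinct values: {1.5 MHz, 3.8 MHz, 9.7 MHz, 13.4 MHz, 13.6 MHz} → 5.

5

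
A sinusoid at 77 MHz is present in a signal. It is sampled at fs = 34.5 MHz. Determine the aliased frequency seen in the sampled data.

8 MHz

77 MHz mod fs = 8 MHz.
8 MHz ≤ fs/2 = 17.25 MHz, appears at 8 MHz.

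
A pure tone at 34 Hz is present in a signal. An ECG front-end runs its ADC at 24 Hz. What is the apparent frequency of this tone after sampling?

10 Hz

34 Hz mod fs = 10 Hz.
10 Hz ≤ fs/2 = 12 Hz, appears at 10 Hz.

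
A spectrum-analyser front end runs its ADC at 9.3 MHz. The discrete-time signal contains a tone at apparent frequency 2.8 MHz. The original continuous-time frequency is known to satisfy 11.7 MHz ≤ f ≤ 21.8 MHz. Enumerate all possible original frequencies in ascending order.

Frequencies that alias to 2.8 MHz are k·fs ± 2.8 MHz for integer k ≥ 0.
k=0: 2.8 MHz.
k=1: 6.5 MHz, 12.1 MHz.
k=2: 15.8 MHz, 21.4 MHz.
k=3: 25.1 MHz, 30.7 MHz.
Within [11.7 MHz, 21.8 MHz]: 12.1 MHz, 15.8 MHz, 21.4 MHz.

12.1 MHz, 15.8 MHz, 21.4 MHz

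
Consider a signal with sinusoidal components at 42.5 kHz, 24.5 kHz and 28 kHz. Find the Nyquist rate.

Highest-frequency component: 42.5 kHz.
Nyquist rate = 2 × 42.5 kHz = 85 kHz.

85 kHz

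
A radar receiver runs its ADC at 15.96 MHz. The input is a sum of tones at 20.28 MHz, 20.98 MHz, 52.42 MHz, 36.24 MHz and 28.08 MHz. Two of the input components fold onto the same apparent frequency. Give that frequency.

fs/2 = 7.98 MHz.
20.28 MHz mod fs = 4.32 MHz.
4.32 MHz ≤ fs/2 = 7.98 MHz, appears at 4.32 MHz.
20.98 MHz mod fs = 5.02 MHz.
5.02 MHz ≤ fs/2 = 7.98 MHz, appears at 5.02 MHz.
52.42 MHz mod fs = 4.54 MHz.
4.54 MHz ≤ fs/2 = 7.98 MHz, appears at 4.54 MHz.
36.24 MHz mod fs = 4.32 MHz.
4.32 MHz ≤ fs/2 = 7.98 MHz, appears at 4.32 MHz.
28.08 MHz mod fs = 12.12 MHz.
12.12 MHz > fs/2 = 7.98 MHz, folds to fs − 12.12 MHz = 3.84 MHz.
20.28 MHz and 36.24 MHz both map to 4.32 MHz.

4.32 MHz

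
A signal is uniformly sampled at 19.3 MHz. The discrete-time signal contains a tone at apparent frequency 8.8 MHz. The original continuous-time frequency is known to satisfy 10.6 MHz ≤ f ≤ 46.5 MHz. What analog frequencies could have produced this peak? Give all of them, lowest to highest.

28.1 MHz, 29.8 MHz

Frequencies that alias to 8.8 MHz are k·fs ± 8.8 MHz for integer k ≥ 0.
k=0: 8.8 MHz.
k=1: 10.5 MHz, 28.1 MHz.
k=2: 29.8 MHz, 47.4 MHz.
k=3: 49.1 MHz, 66.7 MHz.
Within [10.6 MHz, 46.5 MHz]: 28.1 MHz, 29.8 MHz.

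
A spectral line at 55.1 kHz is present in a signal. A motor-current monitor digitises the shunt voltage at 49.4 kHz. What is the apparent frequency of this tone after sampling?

55.1 kHz mod fs = 5.7 kHz.
5.7 kHz ≤ fs/2 = 24.7 kHz, appears at 5.7 kHz.

5.7 kHz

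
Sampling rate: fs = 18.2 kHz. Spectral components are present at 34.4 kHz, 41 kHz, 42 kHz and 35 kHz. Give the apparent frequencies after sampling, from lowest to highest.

fs/2 = 9.1 kHz.
34.4 kHz mod fs = 16.2 kHz.
16.2 kHz > fs/2 = 9.1 kHz, folds to fs − 16.2 kHz = 2 kHz.
41 kHz mod fs = 4.6 kHz.
4.6 kHz ≤ fs/2 = 9.1 kHz, appears at 4.6 kHz.
42 kHz mod fs = 5.6 kHz.
5.6 kHz ≤ fs/2 = 9.1 kHz, appears at 5.6 kHz.
35 kHz mod fs = 16.8 kHz.
16.8 kHz > fs/2 = 9.1 kHz, folds to fs − 16.8 kHz = 1.4 kHz.
Distinct values: {1.4 kHz, 2 kHz, 4.6 kHz, 5.6 kHz}.

1.4 kHz, 2 kHz, 4.6 kHz, 5.6 kHz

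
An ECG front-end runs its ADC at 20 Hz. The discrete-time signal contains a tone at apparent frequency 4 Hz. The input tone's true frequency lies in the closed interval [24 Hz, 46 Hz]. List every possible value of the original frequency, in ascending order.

Frequencies that alias to 4 Hz are k·fs ± 4 Hz for integer k ≥ 0.
k=0: 4 Hz.
k=1: 16 Hz, 24 Hz.
k=2: 36 Hz, 44 Hz.
k=3: 56 Hz, 64 Hz.
Within [24 Hz, 46 Hz]: 24 Hz, 36 Hz, 44 Hz.

24 Hz, 36 Hz, 44 Hz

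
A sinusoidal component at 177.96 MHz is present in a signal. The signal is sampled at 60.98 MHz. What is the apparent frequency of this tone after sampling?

177.96 MHz mod fs = 56 MHz.
56 MHz > fs/2 = 30.49 MHz, folds to fs − 56 MHz = 4.98 MHz.

4.98 MHz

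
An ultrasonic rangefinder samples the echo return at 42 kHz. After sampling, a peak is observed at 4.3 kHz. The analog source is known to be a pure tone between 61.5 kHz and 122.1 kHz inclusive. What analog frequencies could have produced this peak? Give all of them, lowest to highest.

Frequencies that alias to 4.3 kHz are k·fs ± 4.3 kHz for integer k ≥ 0.
k=0: 4.3 kHz.
k=1: 37.7 kHz, 46.3 kHz.
k=2: 79.7 kHz, 88.3 kHz.
k=3: 121.7 kHz, 130.3 kHz.
k=4: 163.7 kHz, 172.3 kHz.
Within [61.5 kHz, 122.1 kHz]: 79.7 kHz, 88.3 kHz, 121.7 kHz.

79.7 kHz, 88.3 kHz, 121.7 kHz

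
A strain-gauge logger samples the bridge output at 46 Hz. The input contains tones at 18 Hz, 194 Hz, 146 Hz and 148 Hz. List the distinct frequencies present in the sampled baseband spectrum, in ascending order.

fs/2 = 23 Hz.
18 Hz ≤ fs/2 = 23 Hz, passes unchanged.
194 Hz mod fs = 10 Hz.
10 Hz ≤ fs/2 = 23 Hz, appears at 10 Hz.
146 Hz mod fs = 8 Hz.
8 Hz ≤ fs/2 = 23 Hz, appears at 8 Hz.
148 Hz mod fs = 10 Hz.
10 Hz ≤ fs/2 = 23 Hz, appears at 10 Hz.
Distinct values: {8 Hz, 10 Hz, 18 Hz}.

8 Hz, 10 Hz, 18 Hz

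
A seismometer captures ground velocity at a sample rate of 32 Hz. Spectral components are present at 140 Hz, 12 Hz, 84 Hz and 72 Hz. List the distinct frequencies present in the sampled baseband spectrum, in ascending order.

fs/2 = 16 Hz.
140 Hz mod fs = 12 Hz.
12 Hz ≤ fs/2 = 16 Hz, appears at 12 Hz.
12 Hz ≤ fs/2 = 16 Hz, passes unchanged.
84 Hz mod fs = 20 Hz.
20 Hz > fs/2 = 16 Hz, folds to fs − 20 Hz = 12 Hz.
72 Hz mod fs = 8 Hz.
8 Hz ≤ fs/2 = 16 Hz, appears at 8 Hz.
Distinct values: {8 Hz, 12 Hz}.

8 Hz, 12 Hz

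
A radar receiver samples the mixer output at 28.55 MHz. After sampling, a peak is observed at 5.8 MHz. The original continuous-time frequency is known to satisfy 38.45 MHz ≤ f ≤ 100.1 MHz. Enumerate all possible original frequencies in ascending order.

Frequencies that alias to 5.8 MHz are k·fs ± 5.8 MHz for integer k ≥ 0.
k=0: 5.8 MHz.
k=1: 22.75 MHz, 34.35 MHz.
k=2: 51.3 MHz, 62.9 MHz.
k=3: 79.85 MHz, 91.45 MHz.
k=4: 108.4 MHz, 120 MHz.
Within [38.45 MHz, 100.1 MHz]: 51.3 MHz, 62.9 MHz, 79.85 MHz, 91.45 MHz.

51.3 MHz, 62.9 MHz, 79.85 MHz, 91.45 MHz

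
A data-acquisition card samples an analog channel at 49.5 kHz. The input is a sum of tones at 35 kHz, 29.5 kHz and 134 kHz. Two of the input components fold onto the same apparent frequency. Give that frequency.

14.5 kHz

fs/2 = 24.75 kHz.
35 kHz > fs/2 = 24.75 kHz, folds to fs − 35 kHz = 14.5 kHz.
29.5 kHz > fs/2 = 24.75 kHz, folds to fs − 29.5 kHz = 20 kHz.
134 kHz mod fs = 35 kHz.
35 kHz > fs/2 = 24.75 kHz, folds to fs − 35 kHz = 14.5 kHz.
35 kHz and 134 kHz both map to 14.5 kHz.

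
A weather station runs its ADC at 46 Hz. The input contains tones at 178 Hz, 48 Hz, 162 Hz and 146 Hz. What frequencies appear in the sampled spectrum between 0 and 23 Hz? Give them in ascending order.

2 Hz, 6 Hz, 8 Hz, 22 Hz

fs/2 = 23 Hz.
178 Hz mod fs = 40 Hz.
40 Hz > fs/2 = 23 Hz, folds to fs − 40 Hz = 6 Hz.
48 Hz mod fs = 2 Hz.
2 Hz ≤ fs/2 = 23 Hz, appears at 2 Hz.
162 Hz mod fs = 24 Hz.
24 Hz > fs/2 = 23 Hz, folds to fs − 24 Hz = 22 Hz.
146 Hz mod fs = 8 Hz.
8 Hz ≤ fs/2 = 23 Hz, appears at 8 Hz.
Distinct values: {2 Hz, 6 Hz, 8 Hz, 22 Hz}.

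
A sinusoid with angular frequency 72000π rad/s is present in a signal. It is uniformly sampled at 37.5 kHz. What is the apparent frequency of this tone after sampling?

1.5 kHz

ω = 72000π rad/s → f = ω/(2π) = 36000 Hz = 36 kHz.
36 kHz > fs/2 = 18.75 kHz, folds to fs − 36 kHz = 1.5 kHz.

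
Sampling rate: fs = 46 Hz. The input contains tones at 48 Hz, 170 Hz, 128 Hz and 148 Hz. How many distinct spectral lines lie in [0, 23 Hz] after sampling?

3

fs/2 = 23 Hz.
48 Hz mod fs = 2 Hz.
2 Hz ≤ fs/2 = 23 Hz, appears at 2 Hz.
170 Hz mod fs = 32 Hz.
32 Hz > fs/2 = 23 Hz, folds to fs − 32 Hz = 14 Hz.
128 Hz mod fs = 36 Hz.
36 Hz > fs/2 = 23 Hz, folds to fs − 36 Hz = 10 Hz.
148 Hz mod fs = 10 Hz.
10 Hz ≤ fs/2 = 23 Hz, appears at 10 Hz.
Distinct values: {2 Hz, 10 Hz, 14 Hz} → 3.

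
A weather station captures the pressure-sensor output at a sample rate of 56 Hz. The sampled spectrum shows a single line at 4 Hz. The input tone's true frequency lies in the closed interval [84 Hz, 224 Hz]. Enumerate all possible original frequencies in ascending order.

Frequencies that alias to 4 Hz are k·fs ± 4 Hz for integer k ≥ 0.
k=0: 4 Hz.
k=1: 52 Hz, 60 Hz.
k=2: 108 Hz, 116 Hz.
k=3: 164 Hz, 172 Hz.
k=4: 220 Hz, 228 Hz.
k=5: 276 Hz, 284 Hz.
Within [84 Hz, 224 Hz]: 108 Hz, 116 Hz, 164 Hz, 172 Hz, 220 Hz.

108 Hz, 116 Hz, 164 Hz, 172 Hz, 220 Hz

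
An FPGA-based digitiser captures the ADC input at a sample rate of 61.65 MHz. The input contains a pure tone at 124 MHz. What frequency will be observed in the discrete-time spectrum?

0.7 MHz

124 MHz mod fs = 0.7 MHz.
0.7 MHz ≤ fs/2 = 30.825 MHz, appears at 0.7 MHz.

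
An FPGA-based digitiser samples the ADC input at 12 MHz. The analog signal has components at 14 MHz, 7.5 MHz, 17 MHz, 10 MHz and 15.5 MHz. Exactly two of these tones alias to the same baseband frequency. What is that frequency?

fs/2 = 6 MHz.
14 MHz mod fs = 2 MHz.
2 MHz ≤ fs/2 = 6 MHz, appears at 2 MHz.
7.5 MHz > fs/2 = 6 MHz, folds to fs − 7.5 MHz = 4.5 MHz.
17 MHz mod fs = 5 MHz.
5 MHz ≤ fs/2 = 6 MHz, appears at 5 MHz.
10 MHz > fs/2 = 6 MHz, folds to fs − 10 MHz = 2 MHz.
15.5 MHz mod fs = 3.5 MHz.
3.5 MHz ≤ fs/2 = 6 MHz, appears at 3.5 MHz.
10 MHz and 14 MHz both map to 2 MHz.

2 MHz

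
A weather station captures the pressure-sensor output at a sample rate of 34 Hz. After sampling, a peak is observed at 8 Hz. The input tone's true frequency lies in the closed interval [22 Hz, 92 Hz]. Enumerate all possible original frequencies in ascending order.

26 Hz, 42 Hz, 60 Hz, 76 Hz

Frequencies that alias to 8 Hz are k·fs ± 8 Hz for integer k ≥ 0.
k=0: 8 Hz.
k=1: 26 Hz, 42 Hz.
k=2: 60 Hz, 76 Hz.
k=3: 94 Hz, 110 Hz.
Within [22 Hz, 92 Hz]: 26 Hz, 42 Hz, 60 Hz, 76 Hz.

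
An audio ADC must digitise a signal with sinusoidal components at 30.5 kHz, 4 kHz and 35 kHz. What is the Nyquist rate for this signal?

70 kHz

Highest-frequency component: 35 kHz.
Nyquist rate = 2 × 35 kHz = 70 kHz.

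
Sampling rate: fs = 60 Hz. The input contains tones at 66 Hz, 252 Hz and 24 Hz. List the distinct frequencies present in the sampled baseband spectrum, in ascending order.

6 Hz, 12 Hz, 24 Hz

fs/2 = 30 Hz.
66 Hz mod fs = 6 Hz.
6 Hz ≤ fs/2 = 30 Hz, appears at 6 Hz.
252 Hz mod fs = 12 Hz.
12 Hz ≤ fs/2 = 30 Hz, appears at 12 Hz.
24 Hz ≤ fs/2 = 30 Hz, passes unchanged.
Distinct values: {6 Hz, 12 Hz, 24 Hz}.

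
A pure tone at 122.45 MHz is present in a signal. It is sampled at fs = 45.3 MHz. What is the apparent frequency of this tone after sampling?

122.45 MHz mod fs = 31.85 MHz.
31.85 MHz > fs/2 = 22.65 MHz, folds to fs − 31.85 MHz = 13.45 MHz.

13.45 MHz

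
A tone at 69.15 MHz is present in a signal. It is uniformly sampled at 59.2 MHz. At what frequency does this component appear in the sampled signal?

69.15 MHz mod fs = 9.95 MHz.
9.95 MHz ≤ fs/2 = 29.6 MHz, appears at 9.95 MHz.

9.95 MHz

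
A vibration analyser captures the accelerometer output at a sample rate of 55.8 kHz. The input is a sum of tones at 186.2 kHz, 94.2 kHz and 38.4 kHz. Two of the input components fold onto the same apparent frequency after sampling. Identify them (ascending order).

fs/2 = 27.9 kHz.
186.2 kHz mod fs = 18.8 kHz.
18.8 kHz ≤ fs/2 = 27.9 kHz, appears at 18.8 kHz.
94.2 kHz mod fs = 38.4 kHz.
38.4 kHz > fs/2 = 27.9 kHz, folds to fs − 38.4 kHz = 17.4 kHz.
38.4 kHz > fs/2 = 27.9 kHz, folds to fs − 38.4 kHz = 17.4 kHz.
38.4 kHz and 94.2 kHz both map to 17.4 kHz.

38.4 kHz, 94.2 kHz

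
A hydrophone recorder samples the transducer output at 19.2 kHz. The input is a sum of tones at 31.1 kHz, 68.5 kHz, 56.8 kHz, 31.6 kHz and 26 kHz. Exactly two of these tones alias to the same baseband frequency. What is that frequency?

fs/2 = 9.6 kHz.
31.1 kHz mod fs = 11.9 kHz.
11.9 kHz > fs/2 = 9.6 kHz, folds to fs − 11.9 kHz = 7.3 kHz.
68.5 kHz mod fs = 10.9 kHz.
10.9 kHz > fs/2 = 9.6 kHz, folds to fs − 10.9 kHz = 8.3 kHz.
56.8 kHz mod fs = 18.4 kHz.
18.4 kHz > fs/2 = 9.6 kHz, folds to fs − 18.4 kHz = 0.8 kHz.
31.6 kHz mod fs = 12.4 kHz.
12.4 kHz > fs/2 = 9.6 kHz, folds to fs − 12.4 kHz = 6.8 kHz.
26 kHz mod fs = 6.8 kHz.
6.8 kHz ≤ fs/2 = 9.6 kHz, appears at 6.8 kHz.
26 kHz and 31.6 kHz both map to 6.8 kHz.

6.8 kHz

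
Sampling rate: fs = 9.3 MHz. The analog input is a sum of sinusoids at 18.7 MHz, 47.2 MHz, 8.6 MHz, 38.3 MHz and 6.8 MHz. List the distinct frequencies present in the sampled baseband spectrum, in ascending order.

0.1 MHz, 0.7 MHz, 1.1 MHz, 2.5 MHz

fs/2 = 4.65 MHz.
18.7 MHz mod fs = 0.1 MHz.
0.1 MHz ≤ fs/2 = 4.65 MHz, appears at 0.1 MHz.
47.2 MHz mod fs = 0.7 MHz.
0.7 MHz ≤ fs/2 = 4.65 MHz, appears at 0.7 MHz.
8.6 MHz > fs/2 = 4.65 MHz, folds to fs − 8.6 MHz = 0.7 MHz.
38.3 MHz mod fs = 1.1 MHz.
1.1 MHz ≤ fs/2 = 4.65 MHz, appears at 1.1 MHz.
6.8 MHz > fs/2 = 4.65 MHz, folds to fs − 6.8 MHz = 2.5 MHz.
Distinct values: {0.1 MHz, 0.7 MHz, 1.1 MHz, 2.5 MHz}.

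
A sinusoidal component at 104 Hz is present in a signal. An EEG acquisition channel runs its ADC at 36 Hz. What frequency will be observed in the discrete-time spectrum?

4 Hz

104 Hz mod fs = 32 Hz.
32 Hz > fs/2 = 18 Hz, folds to fs − 32 Hz = 4 Hz.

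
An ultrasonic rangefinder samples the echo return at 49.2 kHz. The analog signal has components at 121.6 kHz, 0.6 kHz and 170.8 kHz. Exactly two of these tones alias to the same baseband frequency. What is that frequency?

fs/2 = 24.6 kHz.
121.6 kHz mod fs = 23.2 kHz.
23.2 kHz ≤ fs/2 = 24.6 kHz, appears at 23.2 kHz.
0.6 kHz ≤ fs/2 = 24.6 kHz, passes unchanged.
170.8 kHz mod fs = 23.2 kHz.
23.2 kHz ≤ fs/2 = 24.6 kHz, appears at 23.2 kHz.
121.6 kHz and 170.8 kHz both map to 23.2 kHz.

23.2 kHz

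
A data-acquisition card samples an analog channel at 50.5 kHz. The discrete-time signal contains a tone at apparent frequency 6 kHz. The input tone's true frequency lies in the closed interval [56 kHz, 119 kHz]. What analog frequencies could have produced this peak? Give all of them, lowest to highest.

56.5 kHz, 95 kHz, 107 kHz

Frequencies that alias to 6 kHz are k·fs ± 6 kHz for integer k ≥ 0.
k=0: 6 kHz.
k=1: 44.5 kHz, 56.5 kHz.
k=2: 95 kHz, 107 kHz.
k=3: 145.5 kHz, 157.5 kHz.
Within [56 kHz, 119 kHz]: 56.5 kHz, 95 kHz, 107 kHz.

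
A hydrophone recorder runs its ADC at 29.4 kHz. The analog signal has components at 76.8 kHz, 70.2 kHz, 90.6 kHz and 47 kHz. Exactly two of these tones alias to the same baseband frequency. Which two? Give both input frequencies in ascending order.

fs/2 = 14.7 kHz.
76.8 kHz mod fs = 18 kHz.
18 kHz > fs/2 = 14.7 kHz, folds to fs − 18 kHz = 11.4 kHz.
70.2 kHz mod fs = 11.4 kHz.
11.4 kHz ≤ fs/2 = 14.7 kHz, appears at 11.4 kHz.
90.6 kHz mod fs = 2.4 kHz.
2.4 kHz ≤ fs/2 = 14.7 kHz, appears at 2.4 kHz.
47 kHz mod fs = 17.6 kHz.
17.6 kHz > fs/2 = 14.7 kHz, folds to fs − 17.6 kHz = 11.8 kHz.
70.2 kHz and 76.8 kHz both map to 11.4 kHz.

70.2 kHz, 76.8 kHz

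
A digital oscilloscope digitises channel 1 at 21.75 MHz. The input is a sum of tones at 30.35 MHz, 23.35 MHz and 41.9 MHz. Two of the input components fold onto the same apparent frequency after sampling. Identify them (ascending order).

23.35 MHz, 41.9 MHz

fs/2 = 10.875 MHz.
30.35 MHz mod fs = 8.6 MHz.
8.6 MHz ≤ fs/2 = 10.875 MHz, appears at 8.6 MHz.
23.35 MHz mod fs = 1.6 MHz.
1.6 MHz ≤ fs/2 = 10.875 MHz, appears at 1.6 MHz.
41.9 MHz mod fs = 20.15 MHz.
20.15 MHz > fs/2 = 10.875 MHz, folds to fs − 20.15 MHz = 1.6 MHz.
23.35 MHz and 41.9 MHz both map to 1.6 MHz.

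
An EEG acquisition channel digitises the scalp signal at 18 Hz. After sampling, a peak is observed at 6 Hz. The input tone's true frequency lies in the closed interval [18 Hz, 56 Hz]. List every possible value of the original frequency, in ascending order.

Frequencies that alias to 6 Hz are k·fs ± 6 Hz for integer k ≥ 0.
k=0: 6 Hz.
k=1: 12 Hz, 24 Hz.
k=2: 30 Hz, 42 Hz.
k=3: 48 Hz, 60 Hz.
k=4: 66 Hz, 78 Hz.
Within [18 Hz, 56 Hz]: 24 Hz, 30 Hz, 42 Hz, 48 Hz.

24 Hz, 30 Hz, 42 Hz, 48 Hz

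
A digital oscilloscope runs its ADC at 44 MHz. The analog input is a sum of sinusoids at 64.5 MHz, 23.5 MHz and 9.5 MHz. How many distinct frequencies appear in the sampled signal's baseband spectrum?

fs/2 = 22 MHz.
64.5 MHz mod fs = 20.5 MHz.
20.5 MHz ≤ fs/2 = 22 MHz, appears at 20.5 MHz.
23.5 MHz > fs/2 = 22 MHz, folds to fs − 23.5 MHz = 20.5 MHz.
9.5 MHz ≤ fs/2 = 22 MHz, passes unchanged.
Distinct values: {9.5 MHz, 20.5 MHz} → 2.

2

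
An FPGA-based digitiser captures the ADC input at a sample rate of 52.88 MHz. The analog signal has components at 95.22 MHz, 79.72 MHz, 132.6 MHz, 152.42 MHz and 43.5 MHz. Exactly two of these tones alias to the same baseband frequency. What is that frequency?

fs/2 = 26.44 MHz.
95.22 MHz mod fs = 42.34 MHz.
42.34 MHz > fs/2 = 26.44 MHz, folds to fs − 42.34 MHz = 10.54 MHz.
79.72 MHz mod fs = 26.84 MHz.
26.84 MHz > fs/2 = 26.44 MHz, folds to fs − 26.84 MHz = 26.04 MHz.
132.6 MHz mod fs = 26.84 MHz.
26.84 MHz > fs/2 = 26.44 MHz, folds to fs − 26.84 MHz = 26.04 MHz.
152.42 MHz mod fs = 46.66 MHz.
46.66 MHz > fs/2 = 26.44 MHz, folds to fs − 46.66 MHz = 6.22 MHz.
43.5 MHz > fs/2 = 26.44 MHz, folds to fs − 43.5 MHz = 9.38 MHz.
79.72 MHz and 132.6 MHz both map to 26.04 MHz.

26.04 MHz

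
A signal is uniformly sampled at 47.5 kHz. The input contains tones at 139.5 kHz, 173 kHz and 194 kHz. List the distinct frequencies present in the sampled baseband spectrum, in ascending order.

fs/2 = 23.75 kHz.
139.5 kHz mod fs = 44.5 kHz.
44.5 kHz > fs/2 = 23.75 kHz, folds to fs − 44.5 kHz = 3 kHz.
173 kHz mod fs = 30.5 kHz.
30.5 kHz > fs/2 = 23.75 kHz, folds to fs − 30.5 kHz = 17 kHz.
194 kHz mod fs = 4 kHz.
4 kHz ≤ fs/2 = 23.75 kHz, appears at 4 kHz.
Distinct values: {3 kHz, 4 kHz, 17 kHz}.

3 kHz, 4 kHz, 17 kHz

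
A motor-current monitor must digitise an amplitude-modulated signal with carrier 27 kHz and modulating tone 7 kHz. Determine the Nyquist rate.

AM sidebands sit at fc ± fm = 20 kHz and 34 kHz.
Highest-frequency component: 34 kHz.
Nyquist rate = 2 × 34 kHz = 68 kHz.

68 kHz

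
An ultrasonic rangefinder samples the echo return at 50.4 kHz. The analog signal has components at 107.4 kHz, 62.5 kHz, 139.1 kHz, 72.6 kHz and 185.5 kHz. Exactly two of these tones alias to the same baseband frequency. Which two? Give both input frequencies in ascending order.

fs/2 = 25.2 kHz.
107.4 kHz mod fs = 6.6 kHz.
6.6 kHz ≤ fs/2 = 25.2 kHz, appears at 6.6 kHz.
62.5 kHz mod fs = 12.1 kHz.
12.1 kHz ≤ fs/2 = 25.2 kHz, appears at 12.1 kHz.
139.1 kHz mod fs = 38.3 kHz.
38.3 kHz > fs/2 = 25.2 kHz, folds to fs − 38.3 kHz = 12.1 kHz.
72.6 kHz mod fs = 22.2 kHz.
22.2 kHz ≤ fs/2 = 25.2 kHz, appears at 22.2 kHz.
185.5 kHz mod fs = 34.3 kHz.
34.3 kHz > fs/2 = 25.2 kHz, folds to fs − 34.3 kHz = 16.1 kHz.
62.5 kHz and 139.1 kHz both map to 12.1 kHz.

62.5 kHz, 139.1 kHz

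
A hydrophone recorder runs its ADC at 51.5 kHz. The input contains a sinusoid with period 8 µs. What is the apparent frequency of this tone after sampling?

T = 8 µs → f = 1/T = 125 kHz.
125 kHz mod fs = 22 kHz.
22 kHz ≤ fs/2 = 25.75 kHz, appears at 22 kHz.

22 kHz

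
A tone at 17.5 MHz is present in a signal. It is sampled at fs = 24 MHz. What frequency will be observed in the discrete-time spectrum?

6.5 MHz

17.5 MHz > fs/2 = 12 MHz, folds to fs − 17.5 MHz = 6.5 MHz.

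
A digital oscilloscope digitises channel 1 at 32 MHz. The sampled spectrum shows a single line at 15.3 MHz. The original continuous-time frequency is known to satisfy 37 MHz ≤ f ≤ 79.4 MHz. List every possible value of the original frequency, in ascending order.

Frequencies that alias to 15.3 MHz are k·fs ± 15.3 MHz for integer k ≥ 0.
k=0: 15.3 MHz.
k=1: 16.7 MHz, 47.3 MHz.
k=2: 48.7 MHz, 79.3 MHz.
k=3: 80.7 MHz, 111.3 MHz.
Within [37 MHz, 79.4 MHz]: 47.3 MHz, 48.7 MHz, 79.3 MHz.

47.3 MHz, 48.7 MHz, 79.3 MHz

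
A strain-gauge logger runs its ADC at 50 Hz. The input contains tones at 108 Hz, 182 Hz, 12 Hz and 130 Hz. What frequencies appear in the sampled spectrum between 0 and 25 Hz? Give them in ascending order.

fs/2 = 25 Hz.
108 Hz mod fs = 8 Hz.
8 Hz ≤ fs/2 = 25 Hz, appears at 8 Hz.
182 Hz mod fs = 32 Hz.
32 Hz > fs/2 = 25 Hz, folds to fs − 32 Hz = 18 Hz.
12 Hz ≤ fs/2 = 25 Hz, passes unchanged.
130 Hz mod fs = 30 Hz.
30 Hz > fs/2 = 25 Hz, folds to fs − 30 Hz = 20 Hz.
Distinct values: {8 Hz, 12 Hz, 18 Hz, 20 Hz}.

8 Hz, 12 Hz, 18 Hz, 20 Hz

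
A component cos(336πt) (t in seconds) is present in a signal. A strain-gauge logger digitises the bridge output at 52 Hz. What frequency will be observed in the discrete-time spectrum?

12 Hz

ω = 336π rad/s → f = ω/(2π) = 168 Hz.
168 Hz mod fs = 12 Hz.
12 Hz ≤ fs/2 = 26 Hz, appears at 12 Hz.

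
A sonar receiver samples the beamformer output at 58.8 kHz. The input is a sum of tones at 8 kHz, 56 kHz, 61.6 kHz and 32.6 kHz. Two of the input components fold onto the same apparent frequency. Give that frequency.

fs/2 = 29.4 kHz.
8 kHz ≤ fs/2 = 29.4 kHz, passes unchanged.
56 kHz > fs/2 = 29.4 kHz, folds to fs − 56 kHz = 2.8 kHz.
61.6 kHz mod fs = 2.8 kHz.
2.8 kHz ≤ fs/2 = 29.4 kHz, appears at 2.8 kHz.
32.6 kHz > fs/2 = 29.4 kHz, folds to fs − 32.6 kHz = 26.2 kHz.
56 kHz and 61.6 kHz both map to 2.8 kHz.

2.8 kHz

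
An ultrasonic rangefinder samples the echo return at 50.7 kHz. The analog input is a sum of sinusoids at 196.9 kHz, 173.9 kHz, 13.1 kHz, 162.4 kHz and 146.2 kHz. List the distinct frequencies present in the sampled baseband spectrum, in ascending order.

5.9 kHz, 10.3 kHz, 13.1 kHz, 21.8 kHz

fs/2 = 25.35 kHz.
196.9 kHz mod fs = 44.8 kHz.
44.8 kHz > fs/2 = 25.35 kHz, folds to fs − 44.8 kHz = 5.9 kHz.
173.9 kHz mod fs = 21.8 kHz.
21.8 kHz ≤ fs/2 = 25.35 kHz, appears at 21.8 kHz.
13.1 kHz ≤ fs/2 = 25.35 kHz, passes unchanged.
162.4 kHz mod fs = 10.3 kHz.
10.3 kHz ≤ fs/2 = 25.35 kHz, appears at 10.3 kHz.
146.2 kHz mod fs = 44.8 kHz.
44.8 kHz > fs/2 = 25.35 kHz, folds to fs − 44.8 kHz = 5.9 kHz.
Distinct values: {5.9 kHz, 10.3 kHz, 13.1 kHz, 21.8 kHz}.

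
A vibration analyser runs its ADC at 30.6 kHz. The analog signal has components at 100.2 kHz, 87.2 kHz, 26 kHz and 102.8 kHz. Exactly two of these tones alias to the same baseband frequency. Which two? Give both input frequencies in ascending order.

fs/2 = 15.3 kHz.
100.2 kHz mod fs = 8.4 kHz.
8.4 kHz ≤ fs/2 = 15.3 kHz, appears at 8.4 kHz.
87.2 kHz mod fs = 26 kHz.
26 kHz > fs/2 = 15.3 kHz, folds to fs − 26 kHz = 4.6 kHz.
26 kHz > fs/2 = 15.3 kHz, folds to fs − 26 kHz = 4.6 kHz.
102.8 kHz mod fs = 11 kHz.
11 kHz ≤ fs/2 = 15.3 kHz, appears at 11 kHz.
26 kHz and 87.2 kHz both map to 4.6 kHz.

26 kHz, 87.2 kHz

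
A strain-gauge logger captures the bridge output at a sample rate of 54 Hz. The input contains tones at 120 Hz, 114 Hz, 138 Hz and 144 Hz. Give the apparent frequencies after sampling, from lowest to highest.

6 Hz, 12 Hz, 18 Hz, 24 Hz

fs/2 = 27 Hz.
120 Hz mod fs = 12 Hz.
12 Hz ≤ fs/2 = 27 Hz, appears at 12 Hz.
114 Hz mod fs = 6 Hz.
6 Hz ≤ fs/2 = 27 Hz, appears at 6 Hz.
138 Hz mod fs = 30 Hz.
30 Hz > fs/2 = 27 Hz, folds to fs − 30 Hz = 24 Hz.
144 Hz mod fs = 36 Hz.
36 Hz > fs/2 = 27 Hz, folds to fs − 36 Hz = 18 Hz.
Distinct values: {6 Hz, 12 Hz, 18 Hz, 24 Hz}.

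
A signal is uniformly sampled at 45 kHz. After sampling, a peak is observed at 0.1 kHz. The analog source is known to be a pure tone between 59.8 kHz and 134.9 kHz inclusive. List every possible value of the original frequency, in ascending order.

89.9 kHz, 90.1 kHz, 134.9 kHz

Frequencies that alias to 0.1 kHz are k·fs ± 0.1 kHz for integer k ≥ 0.
k=0: 0.1 kHz.
k=1: 44.9 kHz, 45.1 kHz.
k=2: 89.9 kHz, 90.1 kHz.
k=3: 134.9 kHz, 135.1 kHz.
k=4: 179.9 kHz, 180.1 kHz.
Within [59.8 kHz, 134.9 kHz]: 89.9 kHz, 90.1 kHz, 134.9 kHz.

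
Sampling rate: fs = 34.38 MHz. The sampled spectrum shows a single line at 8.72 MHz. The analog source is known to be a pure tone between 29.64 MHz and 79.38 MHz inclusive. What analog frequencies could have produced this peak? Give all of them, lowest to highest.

43.1 MHz, 60.04 MHz, 77.48 MHz

Frequencies that alias to 8.72 MHz are k·fs ± 8.72 MHz for integer k ≥ 0.
k=0: 8.72 MHz.
k=1: 25.66 MHz, 43.1 MHz.
k=2: 60.04 MHz, 77.48 MHz.
k=3: 94.42 MHz, 111.86 MHz.
Within [29.64 MHz, 79.38 MHz]: 43.1 MHz, 60.04 MHz, 77.48 MHz.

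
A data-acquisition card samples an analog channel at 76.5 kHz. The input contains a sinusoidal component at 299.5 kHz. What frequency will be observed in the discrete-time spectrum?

299.5 kHz mod fs = 70 kHz.
70 kHz > fs/2 = 38.25 kHz, folds to fs − 70 kHz = 6.5 kHz.

6.5 kHz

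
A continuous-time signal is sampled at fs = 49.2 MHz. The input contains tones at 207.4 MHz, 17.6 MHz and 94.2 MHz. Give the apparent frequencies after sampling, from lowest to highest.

fs/2 = 24.6 MHz.
207.4 MHz mod fs = 10.6 MHz.
10.6 MHz ≤ fs/2 = 24.6 MHz, appears at 10.6 MHz.
17.6 MHz ≤ fs/2 = 24.6 MHz, passes unchanged.
94.2 MHz mod fs = 45 MHz.
45 MHz > fs/2 = 24.6 MHz, folds to fs − 45 MHz = 4.2 MHz.
Distinct values: {4.2 MHz, 10.6 MHz, 17.6 MHz}.

4.2 MHz, 10.6 MHz, 17.6 MHz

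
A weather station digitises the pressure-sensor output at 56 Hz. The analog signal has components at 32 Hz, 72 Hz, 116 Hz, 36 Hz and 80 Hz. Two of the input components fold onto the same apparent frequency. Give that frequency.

24 Hz

fs/2 = 28 Hz.
32 Hz > fs/2 = 28 Hz, folds to fs − 32 Hz = 24 Hz.
72 Hz mod fs = 16 Hz.
16 Hz ≤ fs/2 = 28 Hz, appears at 16 Hz.
116 Hz mod fs = 4 Hz.
4 Hz ≤ fs/2 = 28 Hz, appears at 4 Hz.
36 Hz > fs/2 = 28 Hz, folds to fs − 36 Hz = 20 Hz.
80 Hz mod fs = 24 Hz.
24 Hz ≤ fs/2 = 28 Hz, appears at 24 Hz.
32 Hz and 80 Hz both map to 24 Hz.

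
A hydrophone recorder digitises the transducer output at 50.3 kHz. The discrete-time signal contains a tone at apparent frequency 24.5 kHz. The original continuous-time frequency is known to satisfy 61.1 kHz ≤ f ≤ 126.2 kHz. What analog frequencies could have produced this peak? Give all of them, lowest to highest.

74.8 kHz, 76.1 kHz, 125.1 kHz

Frequencies that alias to 24.5 kHz are k·fs ± 24.5 kHz for integer k ≥ 0.
k=0: 24.5 kHz.
k=1: 25.8 kHz, 74.8 kHz.
k=2: 76.1 kHz, 125.1 kHz.
k=3: 126.4 kHz, 175.4 kHz.
Within [61.1 kHz, 126.2 kHz]: 74.8 kHz, 76.1 kHz, 125.1 kHz.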